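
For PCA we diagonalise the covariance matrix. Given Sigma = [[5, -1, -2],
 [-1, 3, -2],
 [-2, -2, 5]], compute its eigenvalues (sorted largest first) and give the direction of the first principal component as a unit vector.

Step 1 — characteristic polynomial p(λ) = det(λI - Sigma) = λ³ - tr·λ² + c_1·λ - det, where tr = trace, c_1 = sum of the principal 2×2 minors, det = det(Sigma):
  tr = 5 + 3 + 5 = 13,
  c_1 = (5·3 - (-1)²) + (5·5 - (-2)²) + (3·5 - (-2)²) = 14 + 21 + 11 = 46,
  det = 5·(3·5 - (-2)²) - (-1)·((-1)·5 - (-2)·(-2)) + (-2)·((-1)·(-2) - 3·(-2)) = 5·(11) - (-1)·(-9) + (-2)·(8) = 30.
  So p(λ) = λ³ - 13λ² + 46λ - 30.
Step 2 — look for an integer root (rational root theorem: any rational root is an integer divisor of 30). Testing λ = 5:
  p(5) = 125 - 325 + 230 - 30 = 0  ✓
  Dividing out (λ - 5): p(λ) = (λ - 5)(λ² - 8λ + 6).
Step 3 — remaining eigenvalues from the quadratic λ² - 8λ + 6 = 0:
  Δ = 8² - 4·6 = 64 - 24 = 40,  λ = (8 ± √40)/2 = (8 ± 6.3246)/2 ≈ 7.1623 or 0.8377.
  Sorted: λ_1 = 7.1623,  λ_2 = 5,  λ_3 = 0.8377  (check: sum = 13 = tr ✓).

Step 4 — unit eigenvector for λ_1 ≈ 7.1623: v spans the null space of (Sigma - λ_1 I), whose rows are
  r_1 = (-2.1623, -1, -2),  r_2 = (-1, -4.1623, -2),  r_3 = (-2, -2, -2.1623).
  v is orthogonal to every row, so take v ∝ r_1 × r_2 = ((-1)·(-2) - (-2)·(-4.1623), (-2)·(-1) - (-2.1623)·(-2), (-2.1623)·(-4.1623) - (-1)·(-1)) ≈ (-6.3246, -2.3246, 8).
  Rescale (multiply by -1 so the first nonzero entry is positive): u = (6.3246, 2.3246, -8).
  ||u|| = √((6.3246)² + (2.3246)² + (-8)²) = √(109.4036) ≈ 10.4596,  v_1 = u/||u|| ≈ (0.6047, 0.2222, -0.7648) (||v_1|| = 1).

λ_1 = 7.1623,  λ_2 = 5,  λ_3 = 0.8377;  v_1 ≈ (0.6047, 0.2222, -0.7648)


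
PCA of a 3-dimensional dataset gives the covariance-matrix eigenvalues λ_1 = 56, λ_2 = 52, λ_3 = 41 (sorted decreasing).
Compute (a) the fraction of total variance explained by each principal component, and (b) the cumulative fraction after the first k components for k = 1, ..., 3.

Step 1 — total variance = trace(Sigma) = Σ λ_i = 56 + 52 + 41 = 149.

Step 2 — fraction explained by component i = λ_i / Σ λ:
  PC1: 56/149 = 0.3758
  PC2: 52/149 = 0.349
  PC3: 41/149 = 0.2752

Step 3 — cumulative fraction after k components = (λ_1 + ... + λ_k) / Σ λ:
  k = 1: 56/149 = 0.3758
  k = 2: (56 + 52)/149 = 108/149 = 0.7248
  k = 3: (56 + 52 + 41)/149 = 149/149 = 1

Summary (fraction, with percent):

explained: PC1 0.3758 (37.58%), PC2 0.349 (34.9%), PC3 0.2752 (27.52%);  cumulative: 0.3758, 0.7248, 1


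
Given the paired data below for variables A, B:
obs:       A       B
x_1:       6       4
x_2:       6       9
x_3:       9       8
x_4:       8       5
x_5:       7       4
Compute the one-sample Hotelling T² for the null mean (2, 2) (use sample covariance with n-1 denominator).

Step 1 — sample mean vector:
  mean(A) = (6 + 6 + 9 + 8 + 7) / 5 = 36/5 = 7.2
  mean(B) = (4 + 9 + 8 + 5 + 4) / 5 = 30/5 = 6
  x̄ = (7.2, 6),  deviation x̄ - mu_0 = (7.2, 6) - (2, 2) = (5.2, 4).

Step 2 — sample covariance matrix, S[i,j] = (1/(n-1)) · Σ_k (x_{k,i} - mean_i) · (x_{k,j} - mean_j), divisor n-1 = 4:
  S[A,A] = ((-1.2)·(-1.2) + (-1.2)·(-1.2) + (1.8)·(1.8) + (0.8)·(0.8) + (-0.2)·(-0.2)) / 4 = 6.8/4 = 1.7
  S[A,B] = ((-1.2)·(-2) + (-1.2)·(3) + (1.8)·(2) + (0.8)·(-1) + (-0.2)·(-2)) / 4 = 2/4 = 0.5
  S[B,B] = ((-2)·(-2) + (3)·(3) + (2)·(2) + (-1)·(-1) + (-2)·(-2)) / 4 = 22/4 = 5.5
  S = [[1.7, 0.5],
 [0.5, 5.5]].

Step 3 — invert S. det(S) = 1.7·5.5 - (0.5)² = 9.1.
  S^{-1} = (1/det) · [[d, -b], [-b, a]] = [[0.6044, -0.0549],
 [-0.0549, 0.1868]].

Step 4 — quadratic form (x̄ - mu_0)^T · S^{-1} · (x̄ - mu_0):
  S^{-1} · (x̄ - mu_0) = (2.9231, 0.4615),
  (x̄ - mu_0)^T · [...] = (5.2)·(2.9231) + (4)·(0.4615) = 17.0462.

Step 5 — scale by n: T² = 5 · 17.0462 = 85.2308.

T² ≈ 85.2308


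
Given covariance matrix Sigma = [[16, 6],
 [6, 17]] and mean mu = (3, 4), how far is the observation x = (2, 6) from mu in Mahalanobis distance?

Step 1 — centre the observation: (x - mu) = (-1, 2).

Step 2 — invert Sigma. det(Sigma) = 16·17 - (6)² = 236.
  Sigma^{-1} = (1/det) · [[d, -b], [-b, a]] = [[0.072, -0.0254],
 [-0.0254, 0.0678]].

Step 3 — form the quadratic (x - mu)^T · Sigma^{-1} · (x - mu):
  Sigma^{-1} · (x - mu) = (-0.1229, 0.161).
  (x - mu)^T · [Sigma^{-1} · (x - mu)] = (-1)·(-0.1229) + (2)·(0.161) = 0.4449.

Step 4 — take square root: d = √(0.4449) ≈ 0.667.

d(x, mu) = √(0.4449) ≈ 0.667


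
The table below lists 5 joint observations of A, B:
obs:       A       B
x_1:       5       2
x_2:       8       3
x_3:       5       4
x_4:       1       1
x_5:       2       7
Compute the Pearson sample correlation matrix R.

Step 1 — column means:
  mean(A) = (5 + 8 + 5 + 1 + 2) / 5 = 21/5 = 4.2
  mean(B) = (2 + 3 + 4 + 1 + 7) / 5 = 17/5 = 3.4

Step 2 — sample variances and covariances s[i,j] = (1/(n-1)) · Σ_k (x_{k,i} - mean_i) · (x_{k,j} - mean_j), with n-1 = 4:
  s[A,A] = ((0.8)·(0.8) + (3.8)·(3.8) + (0.8)·(0.8) + (-3.2)·(-3.2) + (-2.2)·(-2.2)) / 4 = 30.8/4 = 7.7
  s[A,B] = ((0.8)·(-1.4) + (3.8)·(-0.4) + (0.8)·(0.6) + (-3.2)·(-2.4) + (-2.2)·(3.6)) / 4 = -2.4/4 = -0.6
  s[B,B] = ((-1.4)·(-1.4) + (-0.4)·(-0.4) + (0.6)·(0.6) + (-2.4)·(-2.4) + (3.6)·(3.6)) / 4 = 21.2/4 = 5.3
  Sample standard deviations s_i = √(s[i,i]):
  s(A) = √(7.7) = 2.7749
  s(B) = √(5.3) = 2.3022

Step 3 — r_{ij} = s_{ij} / (s_i · s_j):
  r[A,A] = 1 (diagonal).
  r[A,B] = -0.6 / (2.7749 · 2.3022) = -0.6 / 6.3883 = -0.0939
  r[B,B] = 1 (diagonal).

R is symmetric with unit diagonal. Assembling:

R = [[1, -0.0939],
 [-0.0939, 1]]


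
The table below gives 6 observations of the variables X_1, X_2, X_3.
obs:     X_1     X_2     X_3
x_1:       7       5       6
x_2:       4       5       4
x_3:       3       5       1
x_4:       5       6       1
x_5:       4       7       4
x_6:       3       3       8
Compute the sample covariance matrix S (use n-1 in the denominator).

Step 1 — column means:
  mean(X_1) = (7 + 4 + 3 + 5 + 4 + 3) / 6 = 26/6 = 4.3333
  mean(X_2) = (5 + 5 + 5 + 6 + 7 + 3) / 6 = 31/6 = 5.1667
  mean(X_3) = (6 + 4 + 1 + 1 + 4 + 8) / 6 = 24/6 = 4

Step 2 — sample covariance S[i,j] = (1/(n-1)) · Σ_k (x_{k,i} - mean_i) · (x_{k,j} - mean_j), with n-1 = 5.
  S[X_1,X_1] = ((2.6667)·(2.6667) + (-0.3333)·(-0.3333) + (-1.3333)·(-1.3333) + (0.6667)·(0.6667) + (-0.3333)·(-0.3333) + (-1.3333)·(-1.3333)) / 5 = 11.3333/5 = 2.2667
  S[X_1,X_2] = ((2.6667)·(-0.1667) + (-0.3333)·(-0.1667) + (-1.3333)·(-0.1667) + (0.6667)·(0.8333) + (-0.3333)·(1.8333) + (-1.3333)·(-2.1667)) / 5 = 2.6667/5 = 0.5333
  S[X_1,X_3] = ((2.6667)·(2) + (-0.3333)·(0) + (-1.3333)·(-3) + (0.6667)·(-3) + (-0.3333)·(0) + (-1.3333)·(4)) / 5 = 2/5 = 0.4
  S[X_2,X_2] = ((-0.1667)·(-0.1667) + (-0.1667)·(-0.1667) + (-0.1667)·(-0.1667) + (0.8333)·(0.8333) + (1.8333)·(1.8333) + (-2.1667)·(-2.1667)) / 5 = 8.8333/5 = 1.7667
  S[X_2,X_3] = ((-0.1667)·(2) + (-0.1667)·(0) + (-0.1667)·(-3) + (0.8333)·(-3) + (1.8333)·(0) + (-2.1667)·(4)) / 5 = -11/5 = -2.2
  S[X_3,X_3] = ((2)·(2) + (0)·(0) + (-3)·(-3) + (-3)·(-3) + (0)·(0) + (4)·(4)) / 5 = 38/5 = 7.6

S is symmetric (S[j,i] = S[i,j]). Assembling:

S = [[2.2667, 0.5333, 0.4],
 [0.5333, 1.7667, -2.2],
 [0.4, -2.2, 7.6]]


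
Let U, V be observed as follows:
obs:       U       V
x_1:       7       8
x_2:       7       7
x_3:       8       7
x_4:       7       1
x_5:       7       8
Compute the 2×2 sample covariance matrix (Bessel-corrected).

Step 1 — column means:
  mean(U) = (7 + 7 + 8 + 7 + 7) / 5 = 36/5 = 7.2
  mean(V) = (8 + 7 + 7 + 1 + 8) / 5 = 31/5 = 6.2

Step 2 — sample covariance S[i,j] = (1/(n-1)) · Σ_k (x_{k,i} - mean_i) · (x_{k,j} - mean_j), with n-1 = 4.
  S[U,U] = ((-0.2)·(-0.2) + (-0.2)·(-0.2) + (0.8)·(0.8) + (-0.2)·(-0.2) + (-0.2)·(-0.2)) / 4 = 0.8/4 = 0.2
  S[U,V] = ((-0.2)·(1.8) + (-0.2)·(0.8) + (0.8)·(0.8) + (-0.2)·(-5.2) + (-0.2)·(1.8)) / 4 = 0.8/4 = 0.2
  S[V,V] = ((1.8)·(1.8) + (0.8)·(0.8) + (0.8)·(0.8) + (-5.2)·(-5.2) + (1.8)·(1.8)) / 4 = 34.8/4 = 8.7

S is symmetric (S[j,i] = S[i,j]). Assembling:

S = [[0.2, 0.2],
 [0.2, 8.7]]


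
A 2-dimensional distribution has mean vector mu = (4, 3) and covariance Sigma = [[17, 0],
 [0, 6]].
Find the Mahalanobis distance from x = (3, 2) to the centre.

Step 1 — centre the observation: (x - mu) = (-1, -1).

Step 2 — invert Sigma. det(Sigma) = 17·6 - (0)² = 102.
  Sigma^{-1} = (1/det) · [[d, -b], [-b, a]] = [[0.0588, 0],
 [0, 0.1667]].

Step 3 — form the quadratic (x - mu)^T · Sigma^{-1} · (x - mu):
  Sigma^{-1} · (x - mu) = (-0.0588, -0.1667).
  (x - mu)^T · [Sigma^{-1} · (x - mu)] = (-1)·(-0.0588) + (-1)·(-0.1667) = 0.2255.

Step 4 — take square root: d = √(0.2255) ≈ 0.4749.

d(x, mu) = √(0.2255) ≈ 0.4749


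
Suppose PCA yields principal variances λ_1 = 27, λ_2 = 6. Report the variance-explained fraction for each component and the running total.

Step 1 — total variance = trace(Sigma) = Σ λ_i = 27 + 6 = 33.

Step 2 — fraction explained by component i = λ_i / Σ λ:
  PC1: 27/33 = 0.8182
  PC2: 6/33 = 0.1818

Step 3 — cumulative fraction after k components = (λ_1 + ... + λ_k) / Σ λ:
  k = 1: 27/33 = 0.8182
  k = 2: (27 + 6)/33 = 33/33 = 1

Summary (fraction, with percent):

explained: PC1 0.8182 (81.82%), PC2 0.1818 (18.18%);  cumulative: 0.8182, 1


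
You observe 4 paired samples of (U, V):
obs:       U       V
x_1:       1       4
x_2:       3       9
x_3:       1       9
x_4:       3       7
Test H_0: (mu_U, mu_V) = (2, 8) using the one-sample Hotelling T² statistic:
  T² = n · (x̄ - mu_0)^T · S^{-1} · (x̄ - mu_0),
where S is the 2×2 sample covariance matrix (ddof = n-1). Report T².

Step 1 — sample mean vector:
  mean(U) = (1 + 3 + 1 + 3) / 4 = 8/4 = 2
  mean(V) = (4 + 9 + 9 + 7) / 4 = 29/4 = 7.25
  x̄ = (2, 7.25),  deviation x̄ - mu_0 = (2, 7.25) - (2, 8) = (0, -0.75).

Step 2 — sample covariance matrix, S[i,j] = (1/(n-1)) · Σ_k (x_{k,i} - mean_i) · (x_{k,j} - mean_j), divisor n-1 = 3:
  S[U,U] = ((-1)·(-1) + (1)·(1) + (-1)·(-1) + (1)·(1)) / 3 = 4/3 = 1.3333
  S[U,V] = ((-1)·(-3.25) + (1)·(1.75) + (-1)·(1.75) + (1)·(-0.25)) / 3 = 3/3 = 1
  S[V,V] = ((-3.25)·(-3.25) + (1.75)·(1.75) + (1.75)·(1.75) + (-0.25)·(-0.25)) / 3 = 16.75/3 = 5.5833
  S = [[1.3333, 1],
 [1, 5.5833]].

Step 3 — invert S. det(S) = 1.3333·5.5833 - (1)² = 6.4444.
  S^{-1} = (1/det) · [[d, -b], [-b, a]] = [[0.8664, -0.1552],
 [-0.1552, 0.2069]].

Step 4 — quadratic form (x̄ - mu_0)^T · S^{-1} · (x̄ - mu_0):
  S^{-1} · (x̄ - mu_0) = (0.1164, -0.1552),
  (x̄ - mu_0)^T · [...] = (0)·(0.1164) + (-0.75)·(-0.1552) = 0.1164.

Step 5 — scale by n: T² = 4 · 0.1164 = 0.4655.

T² ≈ 0.4655


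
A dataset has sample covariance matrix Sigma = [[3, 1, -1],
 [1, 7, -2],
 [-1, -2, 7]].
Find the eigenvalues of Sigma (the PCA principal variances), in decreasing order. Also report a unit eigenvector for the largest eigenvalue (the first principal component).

Step 1 — characteristic polynomial p(λ) = det(λI - Sigma) = λ³ - tr·λ² + c_1·λ - det, where tr = trace, c_1 = sum of the principal 2×2 minors, det = det(Sigma):
  tr = 3 + 7 + 7 = 17,
  c_1 = (3·7 - (1)²) + (3·7 - (-1)²) + (7·7 - (-2)²) = 20 + 20 + 45 = 85,
  det = 3·(7·7 - (-2)²) - (1)·((1)·7 - (-2)·(-1)) + (-1)·((1)·(-2) - 7·(-1)) = 3·(45) - (1)·(5) + (-1)·(5) = 125.
  So p(λ) = λ³ - 17λ² + 85λ - 125.
Step 2 — look for an integer root (rational root theorem: any rational root is an integer divisor of 125). Testing λ = 5:
  p(5) = 125 - 425 + 425 - 125 = 0  ✓
  Dividing out (λ - 5): p(λ) = (λ - 5)(λ² - 12λ + 25).
Step 3 — remaining eigenvalues from the quadratic λ² - 12λ + 25 = 0:
  Δ = 12² - 4·25 = 144 - 100 = 44,  λ = (12 ± √44)/2 = (12 ± 6.6332)/2 ≈ 9.3166 or 2.6834.
  Sorted: λ_1 = 9.3166,  λ_2 = 5,  λ_3 = 2.6834  (check: sum = 17 = tr ✓).

Step 4 — unit eigenvector for λ_1 ≈ 9.3166: v spans the null space of (Sigma - λ_1 I), whose rows are
  r_1 = (-6.3166, 1, -1),  r_2 = (1, -2.3166, -2),  r_3 = (-1, -2, -2.3166).
  v is orthogonal to every row, so take v ∝ r_1 × r_2 = ((1)·(-2) - (-1)·(-2.3166), (-1)·(1) - (-6.3166)·(-2), (-6.3166)·(-2.3166) - (1)·(1)) ≈ (-4.3166, -13.6332, 13.6332).
  Rescale (multiply by -1 so the first nonzero entry is positive): u = (4.3166, 13.6332, -13.6332).
  ||u|| = √((4.3166)² + (13.6332)² + (-13.6332)²) = √(390.3642) ≈ 19.7576,  v_1 = u/||u|| ≈ (0.2185, 0.69, -0.69) (||v_1|| = 1).

λ_1 = 9.3166,  λ_2 = 5,  λ_3 = 2.6834;  v_1 ≈ (0.2185, 0.69, -0.69)


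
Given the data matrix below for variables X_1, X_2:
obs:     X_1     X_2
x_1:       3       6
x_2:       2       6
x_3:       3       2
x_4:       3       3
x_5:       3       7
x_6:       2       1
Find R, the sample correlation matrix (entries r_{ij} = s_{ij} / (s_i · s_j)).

Step 1 — column means:
  mean(X_1) = (3 + 2 + 3 + 3 + 3 + 2) / 6 = 16/6 = 2.6667
  mean(X_2) = (6 + 6 + 2 + 3 + 7 + 1) / 6 = 25/6 = 4.1667

Step 2 — sample variances and covariances s[i,j] = (1/(n-1)) · Σ_k (x_{k,i} - mean_i) · (x_{k,j} - mean_j), with n-1 = 5:
  s[X_1,X_1] = ((0.3333)·(0.3333) + (-0.6667)·(-0.6667) + (0.3333)·(0.3333) + (0.3333)·(0.3333) + (0.3333)·(0.3333) + (-0.6667)·(-0.6667)) / 5 = 1.3333/5 = 0.2667
  s[X_1,X_2] = ((0.3333)·(1.8333) + (-0.6667)·(1.8333) + (0.3333)·(-2.1667) + (0.3333)·(-1.1667) + (0.3333)·(2.8333) + (-0.6667)·(-3.1667)) / 5 = 1.3333/5 = 0.2667
  s[X_2,X_2] = ((1.8333)·(1.8333) + (1.8333)·(1.8333) + (-2.1667)·(-2.1667) + (-1.1667)·(-1.1667) + (2.8333)·(2.8333) + (-3.1667)·(-3.1667)) / 5 = 30.8333/5 = 6.1667
  Sample standard deviations s_i = √(s[i,i]):
  s(X_1) = √(0.2667) = 0.5164
  s(X_2) = √(6.1667) = 2.4833

Step 3 — r_{ij} = s_{ij} / (s_i · s_j):
  r[X_1,X_1] = 1 (diagonal).
  r[X_1,X_2] = 0.2667 / (0.5164 · 2.4833) = 0.2667 / 1.2824 = 0.208
  r[X_2,X_2] = 1 (diagonal).

R is symmetric with unit diagonal. Assembling:

R = [[1, 0.208],
 [0.208, 1]]


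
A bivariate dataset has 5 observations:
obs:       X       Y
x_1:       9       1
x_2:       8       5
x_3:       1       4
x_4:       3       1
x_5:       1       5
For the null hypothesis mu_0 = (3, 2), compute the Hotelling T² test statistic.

Step 1 — sample mean vector:
  mean(X) = (9 + 8 + 1 + 3 + 1) / 5 = 22/5 = 4.4
  mean(Y) = (1 + 5 + 4 + 1 + 5) / 5 = 16/5 = 3.2
  x̄ = (4.4, 3.2),  deviation x̄ - mu_0 = (4.4, 3.2) - (3, 2) = (1.4, 1.2).

Step 2 — sample covariance matrix, S[i,j] = (1/(n-1)) · Σ_k (x_{k,i} - mean_i) · (x_{k,j} - mean_j), divisor n-1 = 4:
  S[X,X] = ((4.6)·(4.6) + (3.6)·(3.6) + (-3.4)·(-3.4) + (-1.4)·(-1.4) + (-3.4)·(-3.4)) / 4 = 59.2/4 = 14.8
  S[X,Y] = ((4.6)·(-2.2) + (3.6)·(1.8) + (-3.4)·(0.8) + (-1.4)·(-2.2) + (-3.4)·(1.8)) / 4 = -9.4/4 = -2.35
  S[Y,Y] = ((-2.2)·(-2.2) + (1.8)·(1.8) + (0.8)·(0.8) + (-2.2)·(-2.2) + (1.8)·(1.8)) / 4 = 16.8/4 = 4.2
  S = [[14.8, -2.35],
 [-2.35, 4.2]].

Step 3 — invert S. det(S) = 14.8·4.2 - (-2.35)² = 56.6375.
  S^{-1} = (1/det) · [[d, -b], [-b, a]] = [[0.0742, 0.0415],
 [0.0415, 0.2613]].

Step 4 — quadratic form (x̄ - mu_0)^T · S^{-1} · (x̄ - mu_0):
  S^{-1} · (x̄ - mu_0) = (0.1536, 0.3717),
  (x̄ - mu_0)^T · [...] = (1.4)·(0.1536) + (1.2)·(0.3717) = 0.661.

Step 5 — scale by n: T² = 5 · 0.661 = 3.3052.

T² ≈ 3.3052


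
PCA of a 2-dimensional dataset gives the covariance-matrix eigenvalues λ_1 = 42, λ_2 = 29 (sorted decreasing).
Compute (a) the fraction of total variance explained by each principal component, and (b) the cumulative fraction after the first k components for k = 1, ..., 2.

Step 1 — total variance = trace(Sigma) = Σ λ_i = 42 + 29 = 71.

Step 2 — fraction explained by component i = λ_i / Σ λ:
  PC1: 42/71 = 0.5915
  PC2: 29/71 = 0.4085

Step 3 — cumulative fraction after k components = (λ_1 + ... + λ_k) / Σ λ:
  k = 1: 42/71 = 0.5915
  k = 2: (42 + 29)/71 = 71/71 = 1

Summary (fraction, with percent):

explained: PC1 0.5915 (59.15%), PC2 0.4085 (40.85%);  cumulative: 0.5915, 1


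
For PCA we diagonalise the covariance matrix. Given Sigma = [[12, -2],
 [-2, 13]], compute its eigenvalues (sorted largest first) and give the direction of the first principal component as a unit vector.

Step 1 — characteristic polynomial of 2×2 Sigma:
  det(Sigma - λI) = λ² - trace · λ + det = 0.
  trace = 12 + 13 = 25, det = 12·13 - (-2)² = 152.
Step 2 — discriminant:
  Δ = trace² - 4·det = 625 - 608 = 17.
Step 3 — eigenvalues:
  λ = (trace ± √Δ)/2 = (25 ± 4.1231)/2,
  λ_1 = 14.5616,  λ_2 = 10.4384.

Step 4 — unit eigenvector for λ_1: solve (Sigma - λ_1 I)v = 0. First row:
  (12 - 14.5616)·v_x + (-2)·v_y = 0, i.e. (-2.5616)·v_x + (-2)·v_y = 0,
  so v ∝ (b, λ_1 - a) = (-2, 2.5616); multiply by -1 so the first entry is positive: u = (2, -2.5616).
  ||u|| = √((2)² + (-2.5616)²) = √(10.5616) ≈ 3.2499,
  v_1 = u/||u|| ≈ (0.6154, -0.7882) (||v_1|| = 1).

λ_1 = 14.5616,  λ_2 = 10.4384;  v_1 ≈ (0.6154, -0.7882)


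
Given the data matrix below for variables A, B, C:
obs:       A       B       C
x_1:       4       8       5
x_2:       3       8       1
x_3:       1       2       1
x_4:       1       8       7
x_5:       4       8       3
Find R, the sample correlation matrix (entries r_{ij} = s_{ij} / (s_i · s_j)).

Step 1 — column means:
  mean(A) = (4 + 3 + 1 + 1 + 4) / 5 = 13/5 = 2.6
  mean(B) = (8 + 8 + 2 + 8 + 8) / 5 = 34/5 = 6.8
  mean(C) = (5 + 1 + 1 + 7 + 3) / 5 = 17/5 = 3.4

Step 2 — sample variances and covariances s[i,j] = (1/(n-1)) · Σ_k (x_{k,i} - mean_i) · (x_{k,j} - mean_j), with n-1 = 4:
  s[A,A] = ((1.4)·(1.4) + (0.4)·(0.4) + (-1.6)·(-1.6) + (-1.6)·(-1.6) + (1.4)·(1.4)) / 4 = 9.2/4 = 2.3
  s[A,B] = ((1.4)·(1.2) + (0.4)·(1.2) + (-1.6)·(-4.8) + (-1.6)·(1.2) + (1.4)·(1.2)) / 4 = 9.6/4 = 2.4
  s[A,C] = ((1.4)·(1.6) + (0.4)·(-2.4) + (-1.6)·(-2.4) + (-1.6)·(3.6) + (1.4)·(-0.4)) / 4 = -1.2/4 = -0.3
  s[B,B] = ((1.2)·(1.2) + (1.2)·(1.2) + (-4.8)·(-4.8) + (1.2)·(1.2) + (1.2)·(1.2)) / 4 = 28.8/4 = 7.2
  s[B,C] = ((1.2)·(1.6) + (1.2)·(-2.4) + (-4.8)·(-2.4) + (1.2)·(3.6) + (1.2)·(-0.4)) / 4 = 14.4/4 = 3.6
  s[C,C] = ((1.6)·(1.6) + (-2.4)·(-2.4) + (-2.4)·(-2.4) + (3.6)·(3.6) + (-0.4)·(-0.4)) / 4 = 27.2/4 = 6.8
  Sample standard deviations s_i = √(s[i,i]):
  s(A) = √(2.3) = 1.5166
  s(B) = √(7.2) = 2.6833
  s(C) = √(6.8) = 2.6077

Step 3 — r_{ij} = s_{ij} / (s_i · s_j):
  r[A,A] = 1 (diagonal).
  r[A,B] = 2.4 / (1.5166 · 2.6833) = 2.4 / 4.0694 = 0.5898
  r[A,C] = -0.3 / (1.5166 · 2.6077) = -0.3 / 3.9547 = -0.0759
  r[B,B] = 1 (diagonal).
  r[B,C] = 3.6 / (2.6833 · 2.6077) = 3.6 / 6.9971 = 0.5145
  r[C,C] = 1 (diagonal).

R is symmetric with unit diagonal. Assembling:

R = [[1, 0.5898, -0.0759],
 [0.5898, 1, 0.5145],
 [-0.0759, 0.5145, 1]]


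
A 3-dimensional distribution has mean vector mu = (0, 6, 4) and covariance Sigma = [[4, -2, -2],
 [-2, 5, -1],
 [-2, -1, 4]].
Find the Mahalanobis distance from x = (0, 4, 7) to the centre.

Step 1 — centre the observation: (x - mu) = (0, -2, 3).

Step 2 — invert Sigma (cofactor / det for 3×3, or solve directly):
  Sigma^{-1} = [[0.5938, 0.3125, 0.375],
 [0.3125, 0.375, 0.25],
 [0.375, 0.25, 0.5]].

Step 3 — form the quadratic (x - mu)^T · Sigma^{-1} · (x - mu):
  Sigma^{-1} · (x - mu) = (0.5, 0, 1).
  (x - mu)^T · [Sigma^{-1} · (x - mu)] = (0)·(0.5) + (-2)·(0) + (3)·(1) = 3.

Step 4 — take square root: d = √(3) ≈ 1.7321.

d(x, mu) = √(3) ≈ 1.7321


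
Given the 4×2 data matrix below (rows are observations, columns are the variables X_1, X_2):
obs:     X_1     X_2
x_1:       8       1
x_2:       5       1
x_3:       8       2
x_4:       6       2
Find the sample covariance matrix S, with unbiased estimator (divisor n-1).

Step 1 — column means:
  mean(X_1) = (8 + 5 + 8 + 6) / 4 = 27/4 = 6.75
  mean(X_2) = (1 + 1 + 2 + 2) / 4 = 6/4 = 1.5

Step 2 — sample covariance S[i,j] = (1/(n-1)) · Σ_k (x_{k,i} - mean_i) · (x_{k,j} - mean_j), with n-1 = 3.
  S[X_1,X_1] = ((1.25)·(1.25) + (-1.75)·(-1.75) + (1.25)·(1.25) + (-0.75)·(-0.75)) / 3 = 6.75/3 = 2.25
  S[X_1,X_2] = ((1.25)·(-0.5) + (-1.75)·(-0.5) + (1.25)·(0.5) + (-0.75)·(0.5)) / 3 = 0.5/3 = 0.1667
  S[X_2,X_2] = ((-0.5)·(-0.5) + (-0.5)·(-0.5) + (0.5)·(0.5) + (0.5)·(0.5)) / 3 = 1/3 = 0.3333

S is symmetric (S[j,i] = S[i,j]). Assembling:

S = [[2.25, 0.1667],
 [0.1667, 0.3333]]


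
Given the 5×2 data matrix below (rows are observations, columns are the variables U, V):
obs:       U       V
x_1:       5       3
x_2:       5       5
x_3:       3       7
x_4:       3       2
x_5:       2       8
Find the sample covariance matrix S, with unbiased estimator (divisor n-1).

Step 1 — column means:
  mean(U) = (5 + 5 + 3 + 3 + 2) / 5 = 18/5 = 3.6
  mean(V) = (3 + 5 + 7 + 2 + 8) / 5 = 25/5 = 5

Step 2 — sample covariance S[i,j] = (1/(n-1)) · Σ_k (x_{k,i} - mean_i) · (x_{k,j} - mean_j), with n-1 = 4.
  S[U,U] = ((1.4)·(1.4) + (1.4)·(1.4) + (-0.6)·(-0.6) + (-0.6)·(-0.6) + (-1.6)·(-1.6)) / 4 = 7.2/4 = 1.8
  S[U,V] = ((1.4)·(-2) + (1.4)·(0) + (-0.6)·(2) + (-0.6)·(-3) + (-1.6)·(3)) / 4 = -7/4 = -1.75
  S[V,V] = ((-2)·(-2) + (0)·(0) + (2)·(2) + (-3)·(-3) + (3)·(3)) / 4 = 26/4 = 6.5

S is symmetric (S[j,i] = S[i,j]). Assembling:

S = [[1.8, -1.75],
 [-1.75, 6.5]]


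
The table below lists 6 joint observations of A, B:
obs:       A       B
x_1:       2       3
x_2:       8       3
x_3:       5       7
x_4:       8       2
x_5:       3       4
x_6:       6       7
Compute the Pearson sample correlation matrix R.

Step 1 — column means:
  mean(A) = (2 + 8 + 5 + 8 + 3 + 6) / 6 = 32/6 = 5.3333
  mean(B) = (3 + 3 + 7 + 2 + 4 + 7) / 6 = 26/6 = 4.3333

Step 2 — sample variances and covariances s[i,j] = (1/(n-1)) · Σ_k (x_{k,i} - mean_i) · (x_{k,j} - mean_j), with n-1 = 5:
  s[A,A] = ((-3.3333)·(-3.3333) + (2.6667)·(2.6667) + (-0.3333)·(-0.3333) + (2.6667)·(2.6667) + (-2.3333)·(-2.3333) + (0.6667)·(0.6667)) / 5 = 31.3333/5 = 6.2667
  s[A,B] = ((-3.3333)·(-1.3333) + (2.6667)·(-1.3333) + (-0.3333)·(2.6667) + (2.6667)·(-2.3333) + (-2.3333)·(-0.3333) + (0.6667)·(2.6667)) / 5 = -3.6667/5 = -0.7333
  s[B,B] = ((-1.3333)·(-1.3333) + (-1.3333)·(-1.3333) + (2.6667)·(2.6667) + (-2.3333)·(-2.3333) + (-0.3333)·(-0.3333) + (2.6667)·(2.6667)) / 5 = 23.3333/5 = 4.6667
  Sample standard deviations s_i = √(s[i,i]):
  s(A) = √(6.2667) = 2.5033
  s(B) = √(4.6667) = 2.1602

Step 3 — r_{ij} = s_{ij} / (s_i · s_j):
  r[A,A] = 1 (diagonal).
  r[A,B] = -0.7333 / (2.5033 · 2.1602) = -0.7333 / 5.4078 = -0.1356
  r[B,B] = 1 (diagonal).

R is symmetric with unit diagonal. Assembling:

R = [[1, -0.1356],
 [-0.1356, 1]]


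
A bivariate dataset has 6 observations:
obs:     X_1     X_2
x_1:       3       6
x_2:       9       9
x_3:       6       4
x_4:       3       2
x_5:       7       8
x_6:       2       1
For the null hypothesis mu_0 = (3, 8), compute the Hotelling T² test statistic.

Step 1 — sample mean vector:
  mean(X_1) = (3 + 9 + 6 + 3 + 7 + 2) / 6 = 30/6 = 5
  mean(X_2) = (6 + 9 + 4 + 2 + 8 + 1) / 6 = 30/6 = 5
  x̄ = (5, 5),  deviation x̄ - mu_0 = (5, 5) - (3, 8) = (2, -3).

Step 2 — sample covariance matrix, S[i,j] = (1/(n-1)) · Σ_k (x_{k,i} - mean_i) · (x_{k,j} - mean_j), divisor n-1 = 5:
  S[X_1,X_1] = ((-2)·(-2) + (4)·(4) + (1)·(1) + (-2)·(-2) + (2)·(2) + (-3)·(-3)) / 5 = 38/5 = 7.6
  S[X_1,X_2] = ((-2)·(1) + (4)·(4) + (1)·(-1) + (-2)·(-3) + (2)·(3) + (-3)·(-4)) / 5 = 37/5 = 7.4
  S[X_2,X_2] = ((1)·(1) + (4)·(4) + (-1)·(-1) + (-3)·(-3) + (3)·(3) + (-4)·(-4)) / 5 = 52/5 = 10.4
  S = [[7.6, 7.4],
 [7.4, 10.4]].

Step 3 — invert S. det(S) = 7.6·10.4 - (7.4)² = 24.28.
  S^{-1} = (1/det) · [[d, -b], [-b, a]] = [[0.4283, -0.3048],
 [-0.3048, 0.313]].

Step 4 — quadratic form (x̄ - mu_0)^T · S^{-1} · (x̄ - mu_0):
  S^{-1} · (x̄ - mu_0) = (1.771, -1.5486),
  (x̄ - mu_0)^T · [...] = (2)·(1.771) + (-3)·(-1.5486) = 8.1878.

Step 5 — scale by n: T² = 6 · 8.1878 = 49.1269.

T² ≈ 49.1269


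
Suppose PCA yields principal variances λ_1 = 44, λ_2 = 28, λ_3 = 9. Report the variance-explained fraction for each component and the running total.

Step 1 — total variance = trace(Sigma) = Σ λ_i = 44 + 28 + 9 = 81.

Step 2 — fraction explained by component i = λ_i / Σ λ:
  PC1: 44/81 = 0.5432
  PC2: 28/81 = 0.3457
  PC3: 9/81 = 0.1111

Step 3 — cumulative fraction after k components = (λ_1 + ... + λ_k) / Σ λ:
  k = 1: 44/81 = 0.5432
  k = 2: (44 + 28)/81 = 72/81 = 0.8889
  k = 3: (44 + 28 + 9)/81 = 81/81 = 1

Summary (fraction, with percent):

explained: PC1 0.5432 (54.32%), PC2 0.3457 (34.57%), PC3 0.1111 (11.11%);  cumulative: 0.5432, 0.8889, 1


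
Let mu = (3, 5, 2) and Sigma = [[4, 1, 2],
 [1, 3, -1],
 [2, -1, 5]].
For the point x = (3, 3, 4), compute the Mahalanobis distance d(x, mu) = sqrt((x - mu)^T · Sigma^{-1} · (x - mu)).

Step 1 — centre the observation: (x - mu) = (0, -2, 2).

Step 2 — invert Sigma (cofactor / det for 3×3, or solve directly):
  Sigma^{-1} = [[0.4, -0.2, -0.2],
 [-0.2, 0.4571, 0.1714],
 [-0.2, 0.1714, 0.3143]].

Step 3 — form the quadratic (x - mu)^T · Sigma^{-1} · (x - mu):
  Sigma^{-1} · (x - mu) = (0, -0.5714, 0.2857).
  (x - mu)^T · [Sigma^{-1} · (x - mu)] = (0)·(0) + (-2)·(-0.5714) + (2)·(0.2857) = 1.7143.

Step 4 — take square root: d = √(1.7143) ≈ 1.3093.

d(x, mu) = √(1.7143) ≈ 1.3093


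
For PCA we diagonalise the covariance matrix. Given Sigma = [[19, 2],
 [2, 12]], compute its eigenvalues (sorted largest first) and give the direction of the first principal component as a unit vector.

Step 1 — characteristic polynomial of 2×2 Sigma:
  det(Sigma - λI) = λ² - trace · λ + det = 0.
  trace = 19 + 12 = 31, det = 19·12 - (2)² = 224.
Step 2 — discriminant:
  Δ = trace² - 4·det = 961 - 896 = 65.
Step 3 — eigenvalues:
  λ = (trace ± √Δ)/2 = (31 ± 8.0623)/2,
  λ_1 = 19.5311,  λ_2 = 11.4689.

Step 4 — unit eigenvector for λ_1: solve (Sigma - λ_1 I)v = 0. First row:
  (19 - 19.5311)·v_x + (2)·v_y = 0, i.e. (-0.5311)·v_x + (2)·v_y = 0,
  so v ∝ (b, λ_1 - a) = (2, 0.5311) = u.
  ||u|| = √((2)² + (0.5311)²) = √(4.2821) ≈ 2.0693,
  v_1 = u/||u|| ≈ (0.9665, 0.2567) (||v_1|| = 1).

λ_1 = 19.5311,  λ_2 = 11.4689;  v_1 ≈ (0.9665, 0.2567)


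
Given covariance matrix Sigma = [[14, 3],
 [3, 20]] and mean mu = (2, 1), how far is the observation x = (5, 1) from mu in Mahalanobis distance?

Step 1 — centre the observation: (x - mu) = (3, 0).

Step 2 — invert Sigma. det(Sigma) = 14·20 - (3)² = 271.
  Sigma^{-1} = (1/det) · [[d, -b], [-b, a]] = [[0.0738, -0.0111],
 [-0.0111, 0.0517]].

Step 3 — form the quadratic (x - mu)^T · Sigma^{-1} · (x - mu):
  Sigma^{-1} · (x - mu) = (0.2214, -0.0332).
  (x - mu)^T · [Sigma^{-1} · (x - mu)] = (3)·(0.2214) + (0)·(-0.0332) = 0.6642.

Step 4 — take square root: d = √(0.6642) ≈ 0.815.

d(x, mu) = √(0.6642) ≈ 0.815


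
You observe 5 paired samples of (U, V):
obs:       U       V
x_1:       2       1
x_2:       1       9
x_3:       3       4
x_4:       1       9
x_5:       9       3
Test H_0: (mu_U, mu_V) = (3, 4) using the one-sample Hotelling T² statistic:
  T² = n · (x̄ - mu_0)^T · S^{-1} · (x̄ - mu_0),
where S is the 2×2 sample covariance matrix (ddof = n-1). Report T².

Step 1 — sample mean vector:
  mean(U) = (2 + 1 + 3 + 1 + 9) / 5 = 16/5 = 3.2
  mean(V) = (1 + 9 + 4 + 9 + 3) / 5 = 26/5 = 5.2
  x̄ = (3.2, 5.2),  deviation x̄ - mu_0 = (3.2, 5.2) - (3, 4) = (0.2, 1.2).

Step 2 — sample covariance matrix, S[i,j] = (1/(n-1)) · Σ_k (x_{k,i} - mean_i) · (x_{k,j} - mean_j), divisor n-1 = 4:
  S[U,U] = ((-1.2)·(-1.2) + (-2.2)·(-2.2) + (-0.2)·(-0.2) + (-2.2)·(-2.2) + (5.8)·(5.8)) / 4 = 44.8/4 = 11.2
  S[U,V] = ((-1.2)·(-4.2) + (-2.2)·(3.8) + (-0.2)·(-1.2) + (-2.2)·(3.8) + (5.8)·(-2.2)) / 4 = -24.2/4 = -6.05
  S[V,V] = ((-4.2)·(-4.2) + (3.8)·(3.8) + (-1.2)·(-1.2) + (3.8)·(3.8) + (-2.2)·(-2.2)) / 4 = 52.8/4 = 13.2
  S = [[11.2, -6.05],
 [-6.05, 13.2]].

Step 3 — invert S. det(S) = 11.2·13.2 - (-6.05)² = 111.2375.
  S^{-1} = (1/det) · [[d, -b], [-b, a]] = [[0.1187, 0.0544],
 [0.0544, 0.1007]].

Step 4 — quadratic form (x̄ - mu_0)^T · S^{-1} · (x̄ - mu_0):
  S^{-1} · (x̄ - mu_0) = (0.089, 0.1317),
  (x̄ - mu_0)^T · [...] = (0.2)·(0.089) + (1.2)·(0.1317) = 0.1758.

Step 5 — scale by n: T² = 5 · 0.1758 = 0.8792.

T² ≈ 0.8792


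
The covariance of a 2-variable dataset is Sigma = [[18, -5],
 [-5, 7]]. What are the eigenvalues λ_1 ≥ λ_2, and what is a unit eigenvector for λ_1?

Step 1 — characteristic polynomial of 2×2 Sigma:
  det(Sigma - λI) = λ² - trace · λ + det = 0.
  trace = 18 + 7 = 25, det = 18·7 - (-5)² = 101.
Step 2 — discriminant:
  Δ = trace² - 4·det = 625 - 404 = 221.
Step 3 — eigenvalues:
  λ = (trace ± √Δ)/2 = (25 ± 14.8661)/2,
  λ_1 = 19.933,  λ_2 = 5.067.

Step 4 — unit eigenvector for λ_1: solve (Sigma - λ_1 I)v = 0. First row:
  (18 - 19.933)·v_x + (-5)·v_y = 0, i.e. (-1.933)·v_x + (-5)·v_y = 0,
  so v ∝ (b, λ_1 - a) = (-5, 1.933); multiply by -1 so the first entry is positive: u = (5, -1.933).
  ||u|| = √((5)² + (-1.933)²) = √(28.7366) ≈ 5.3607,
  v_1 = u/||u|| ≈ (0.9327, -0.3606) (||v_1|| = 1).

λ_1 = 19.933,  λ_2 = 5.067;  v_1 ≈ (0.9327, -0.3606)


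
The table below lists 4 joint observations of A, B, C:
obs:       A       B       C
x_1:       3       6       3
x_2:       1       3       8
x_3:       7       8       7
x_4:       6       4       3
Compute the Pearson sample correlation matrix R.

Step 1 — column means:
  mean(A) = (3 + 1 + 7 + 6) / 4 = 17/4 = 4.25
  mean(B) = (6 + 3 + 8 + 4) / 4 = 21/4 = 5.25
  mean(C) = (3 + 8 + 7 + 3) / 4 = 21/4 = 5.25

Step 2 — sample variances and covariances s[i,j] = (1/(n-1)) · Σ_k (x_{k,i} - mean_i) · (x_{k,j} - mean_j), with n-1 = 3:
  s[A,A] = ((-1.25)·(-1.25) + (-3.25)·(-3.25) + (2.75)·(2.75) + (1.75)·(1.75)) / 3 = 22.75/3 = 7.5833
  s[A,B] = ((-1.25)·(0.75) + (-3.25)·(-2.25) + (2.75)·(2.75) + (1.75)·(-1.25)) / 3 = 11.75/3 = 3.9167
  s[A,C] = ((-1.25)·(-2.25) + (-3.25)·(2.75) + (2.75)·(1.75) + (1.75)·(-2.25)) / 3 = -5.25/3 = -1.75
  s[B,B] = ((0.75)·(0.75) + (-2.25)·(-2.25) + (2.75)·(2.75) + (-1.25)·(-1.25)) / 3 = 14.75/3 = 4.9167
  s[B,C] = ((0.75)·(-2.25) + (-2.25)·(2.75) + (2.75)·(1.75) + (-1.25)·(-2.25)) / 3 = -0.25/3 = -0.0833
  s[C,C] = ((-2.25)·(-2.25) + (2.75)·(2.75) + (1.75)·(1.75) + (-2.25)·(-2.25)) / 3 = 20.75/3 = 6.9167
  Sample standard deviations s_i = √(s[i,i]):
  s(A) = √(7.5833) = 2.7538
  s(B) = √(4.9167) = 2.2174
  s(C) = √(6.9167) = 2.63

Step 3 — r_{ij} = s_{ij} / (s_i · s_j):
  r[A,A] = 1 (diagonal).
  r[A,B] = 3.9167 / (2.7538 · 2.2174) = 3.9167 / 6.1061 = 0.6414
  r[A,C] = -1.75 / (2.7538 · 2.63) = -1.75 / 7.2423 = -0.2416
  r[B,B] = 1 (diagonal).
  r[B,C] = -0.0833 / (2.2174 · 2.63) = -0.0833 / 5.8315 = -0.0143
  r[C,C] = 1 (diagonal).

R is symmetric with unit diagonal. Assembling:

R = [[1, 0.6414, -0.2416],
 [0.6414, 1, -0.0143],
 [-0.2416, -0.0143, 1]]


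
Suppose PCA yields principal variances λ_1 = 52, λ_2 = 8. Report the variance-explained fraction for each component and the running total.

Step 1 — total variance = trace(Sigma) = Σ λ_i = 52 + 8 = 60.

Step 2 — fraction explained by component i = λ_i / Σ λ:
  PC1: 52/60 = 0.8667
  PC2: 8/60 = 0.1333

Step 3 — cumulative fraction after k components = (λ_1 + ... + λ_k) / Σ λ:
  k = 1: 52/60 = 0.8667
  k = 2: (52 + 8)/60 = 60/60 = 1

Summary (fraction, with percent):

explained: PC1 0.8667 (86.67%), PC2 0.1333 (13.33%);  cumulative: 0.8667, 1


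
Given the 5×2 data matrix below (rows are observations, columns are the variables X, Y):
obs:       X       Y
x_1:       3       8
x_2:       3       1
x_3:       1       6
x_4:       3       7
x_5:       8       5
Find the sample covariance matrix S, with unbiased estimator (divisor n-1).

Step 1 — column means:
  mean(X) = (3 + 3 + 1 + 3 + 8) / 5 = 18/5 = 3.6
  mean(Y) = (8 + 1 + 6 + 7 + 5) / 5 = 27/5 = 5.4

Step 2 — sample covariance S[i,j] = (1/(n-1)) · Σ_k (x_{k,i} - mean_i) · (x_{k,j} - mean_j), with n-1 = 4.
  S[X,X] = ((-0.6)·(-0.6) + (-0.6)·(-0.6) + (-2.6)·(-2.6) + (-0.6)·(-0.6) + (4.4)·(4.4)) / 4 = 27.2/4 = 6.8
  S[X,Y] = ((-0.6)·(2.6) + (-0.6)·(-4.4) + (-2.6)·(0.6) + (-0.6)·(1.6) + (4.4)·(-0.4)) / 4 = -3.2/4 = -0.8
  S[Y,Y] = ((2.6)·(2.6) + (-4.4)·(-4.4) + (0.6)·(0.6) + (1.6)·(1.6) + (-0.4)·(-0.4)) / 4 = 29.2/4 = 7.3

S is symmetric (S[j,i] = S[i,j]). Assembling:

S = [[6.8, -0.8],
 [-0.8, 7.3]]


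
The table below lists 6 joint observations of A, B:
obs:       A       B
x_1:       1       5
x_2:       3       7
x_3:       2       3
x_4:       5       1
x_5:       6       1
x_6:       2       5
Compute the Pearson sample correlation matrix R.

Step 1 — column means:
  mean(A) = (1 + 3 + 2 + 5 + 6 + 2) / 6 = 19/6 = 3.1667
  mean(B) = (5 + 7 + 3 + 1 + 1 + 5) / 6 = 22/6 = 3.6667

Step 2 — sample variances and covariances s[i,j] = (1/(n-1)) · Σ_k (x_{k,i} - mean_i) · (x_{k,j} - mean_j), with n-1 = 5:
  s[A,A] = ((-2.1667)·(-2.1667) + (-0.1667)·(-0.1667) + (-1.1667)·(-1.1667) + (1.8333)·(1.8333) + (2.8333)·(2.8333) + (-1.1667)·(-1.1667)) / 5 = 18.8333/5 = 3.7667
  s[A,B] = ((-2.1667)·(1.3333) + (-0.1667)·(3.3333) + (-1.1667)·(-0.6667) + (1.8333)·(-2.6667) + (2.8333)·(-2.6667) + (-1.1667)·(1.3333)) / 5 = -16.6667/5 = -3.3333
  s[B,B] = ((1.3333)·(1.3333) + (3.3333)·(3.3333) + (-0.6667)·(-0.6667) + (-2.6667)·(-2.6667) + (-2.6667)·(-2.6667) + (1.3333)·(1.3333)) / 5 = 29.3333/5 = 5.8667
  Sample standard deviations s_i = √(s[i,i]):
  s(A) = √(3.7667) = 1.9408
  s(B) = √(5.8667) = 2.4221

Step 3 — r_{ij} = s_{ij} / (s_i · s_j):
  r[A,A] = 1 (diagonal).
  r[A,B] = -3.3333 / (1.9408 · 2.4221) = -3.3333 / 4.7008 = -0.7091
  r[B,B] = 1 (diagonal).

R is symmetric with unit diagonal. Assembling:

R = [[1, -0.7091],
 [-0.7091, 1]]


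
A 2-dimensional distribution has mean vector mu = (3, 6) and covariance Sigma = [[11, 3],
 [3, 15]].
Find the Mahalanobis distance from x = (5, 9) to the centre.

Step 1 — centre the observation: (x - mu) = (2, 3).

Step 2 — invert Sigma. det(Sigma) = 11·15 - (3)² = 156.
  Sigma^{-1} = (1/det) · [[d, -b], [-b, a]] = [[0.0962, -0.0192],
 [-0.0192, 0.0705]].

Step 3 — form the quadratic (x - mu)^T · Sigma^{-1} · (x - mu):
  Sigma^{-1} · (x - mu) = (0.1346, 0.1731).
  (x - mu)^T · [Sigma^{-1} · (x - mu)] = (2)·(0.1346) + (3)·(0.1731) = 0.7885.

Step 4 — take square root: d = √(0.7885) ≈ 0.888.

d(x, mu) = √(0.7885) ≈ 0.888


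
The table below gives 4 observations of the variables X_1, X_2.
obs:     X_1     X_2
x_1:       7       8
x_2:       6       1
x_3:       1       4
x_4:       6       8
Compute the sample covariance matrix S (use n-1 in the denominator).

Step 1 — column means:
  mean(X_1) = (7 + 6 + 1 + 6) / 4 = 20/4 = 5
  mean(X_2) = (8 + 1 + 4 + 8) / 4 = 21/4 = 5.25

Step 2 — sample covariance S[i,j] = (1/(n-1)) · Σ_k (x_{k,i} - mean_i) · (x_{k,j} - mean_j), with n-1 = 3.
  S[X_1,X_1] = ((2)·(2) + (1)·(1) + (-4)·(-4) + (1)·(1)) / 3 = 22/3 = 7.3333
  S[X_1,X_2] = ((2)·(2.75) + (1)·(-4.25) + (-4)·(-1.25) + (1)·(2.75)) / 3 = 9/3 = 3
  S[X_2,X_2] = ((2.75)·(2.75) + (-4.25)·(-4.25) + (-1.25)·(-1.25) + (2.75)·(2.75)) / 3 = 34.75/3 = 11.5833

S is symmetric (S[j,i] = S[i,j]). Assembling:

S = [[7.3333, 3],
 [3, 11.5833]]


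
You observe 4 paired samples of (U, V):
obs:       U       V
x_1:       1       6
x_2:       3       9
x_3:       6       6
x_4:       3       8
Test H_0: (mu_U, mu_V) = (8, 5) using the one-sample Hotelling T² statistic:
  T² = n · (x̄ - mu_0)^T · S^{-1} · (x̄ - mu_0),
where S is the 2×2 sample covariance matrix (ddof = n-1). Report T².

Step 1 — sample mean vector:
  mean(U) = (1 + 3 + 6 + 3) / 4 = 13/4 = 3.25
  mean(V) = (6 + 9 + 6 + 8) / 4 = 29/4 = 7.25
  x̄ = (3.25, 7.25),  deviation x̄ - mu_0 = (3.25, 7.25) - (8, 5) = (-4.75, 2.25).

Step 2 — sample covariance matrix, S[i,j] = (1/(n-1)) · Σ_k (x_{k,i} - mean_i) · (x_{k,j} - mean_j), divisor n-1 = 3:
  S[U,U] = ((-2.25)·(-2.25) + (-0.25)·(-0.25) + (2.75)·(2.75) + (-0.25)·(-0.25)) / 3 = 12.75/3 = 4.25
  S[U,V] = ((-2.25)·(-1.25) + (-0.25)·(1.75) + (2.75)·(-1.25) + (-0.25)·(0.75)) / 3 = -1.25/3 = -0.4167
  S[V,V] = ((-1.25)·(-1.25) + (1.75)·(1.75) + (-1.25)·(-1.25) + (0.75)·(0.75)) / 3 = 6.75/3 = 2.25
  S = [[4.25, -0.4167],
 [-0.4167, 2.25]].

Step 3 — invert S. det(S) = 4.25·2.25 - (-0.4167)² = 9.3889.
  S^{-1} = (1/det) · [[d, -b], [-b, a]] = [[0.2396, 0.0444],
 [0.0444, 0.4527]].

Step 4 — quadratic form (x̄ - mu_0)^T · S^{-1} · (x̄ - mu_0):
  S^{-1} · (x̄ - mu_0) = (-1.0385, 0.8077),
  (x̄ - mu_0)^T · [...] = (-4.75)·(-1.0385) + (2.25)·(0.8077) = 6.75.

Step 5 — scale by n: T² = 4 · 6.75 = 27.

T² ≈ 27


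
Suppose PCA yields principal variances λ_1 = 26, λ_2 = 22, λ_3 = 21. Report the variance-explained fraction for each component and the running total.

Step 1 — total variance = trace(Sigma) = Σ λ_i = 26 + 22 + 21 = 69.

Step 2 — fraction explained by component i = λ_i / Σ λ:
  PC1: 26/69 = 0.3768
  PC2: 22/69 = 0.3188
  PC3: 21/69 = 0.3043

Step 3 — cumulative fraction after k components = (λ_1 + ... + λ_k) / Σ λ:
  k = 1: 26/69 = 0.3768
  k = 2: (26 + 22)/69 = 48/69 = 0.6957
  k = 3: (26 + 22 + 21)/69 = 69/69 = 1

Summary (fraction, with percent):

explained: PC1 0.3768 (37.68%), PC2 0.3188 (31.88%), PC3 0.3043 (30.43%);  cumulative: 0.3768, 0.6957, 1


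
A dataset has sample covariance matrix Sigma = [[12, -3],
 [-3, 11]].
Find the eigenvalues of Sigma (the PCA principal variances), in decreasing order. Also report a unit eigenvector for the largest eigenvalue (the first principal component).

Step 1 — characteristic polynomial of 2×2 Sigma:
  det(Sigma - λI) = λ² - trace · λ + det = 0.
  trace = 12 + 11 = 23, det = 12·11 - (-3)² = 123.
Step 2 — discriminant:
  Δ = trace² - 4·det = 529 - 492 = 37.
Step 3 — eigenvalues:
  λ = (trace ± √Δ)/2 = (23 ± 6.0828)/2,
  λ_1 = 14.5414,  λ_2 = 8.4586.

Step 4 — unit eigenvector for λ_1: solve (Sigma - λ_1 I)v = 0. First row:
  (12 - 14.5414)·v_x + (-3)·v_y = 0, i.e. (-2.5414)·v_x + (-3)·v_y = 0,
  so v ∝ (b, λ_1 - a) = (-3, 2.5414); multiply by -1 so the first entry is positive: u = (3, -2.5414).
  ||u|| = √((3)² + (-2.5414)²) = √(15.4586) ≈ 3.9317,
  v_1 = u/||u|| ≈ (0.763, -0.6464) (||v_1|| = 1).

λ_1 = 14.5414,  λ_2 = 8.4586;  v_1 ≈ (0.763, -0.6464)


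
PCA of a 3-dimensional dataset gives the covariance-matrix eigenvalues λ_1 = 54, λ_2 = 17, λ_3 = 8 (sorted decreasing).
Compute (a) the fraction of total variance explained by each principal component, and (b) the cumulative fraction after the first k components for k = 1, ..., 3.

Step 1 — total variance = trace(Sigma) = Σ λ_i = 54 + 17 + 8 = 79.

Step 2 — fraction explained by component i = λ_i / Σ λ:
  PC1: 54/79 = 0.6835
  PC2: 17/79 = 0.2152
  PC3: 8/79 = 0.1013

Step 3 — cumulative fraction after k components = (λ_1 + ... + λ_k) / Σ λ:
  k = 1: 54/79 = 0.6835
  k = 2: (54 + 17)/79 = 71/79 = 0.8987
  k = 3: (54 + 17 + 8)/79 = 79/79 = 1

Summary (fraction, with percent):

explained: PC1 0.6835 (68.35%), PC2 0.2152 (21.52%), PC3 0.1013 (10.13%);  cumulative: 0.6835, 0.8987, 1


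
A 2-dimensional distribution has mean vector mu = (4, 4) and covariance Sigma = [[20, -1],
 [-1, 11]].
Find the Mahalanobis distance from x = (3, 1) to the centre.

Step 1 — centre the observation: (x - mu) = (-1, -3).

Step 2 — invert Sigma. det(Sigma) = 20·11 - (-1)² = 219.
  Sigma^{-1} = (1/det) · [[d, -b], [-b, a]] = [[0.0502, 0.0046],
 [0.0046, 0.0913]].

Step 3 — form the quadratic (x - mu)^T · Sigma^{-1} · (x - mu):
  Sigma^{-1} · (x - mu) = (-0.0639, -0.2785).
  (x - mu)^T · [Sigma^{-1} · (x - mu)] = (-1)·(-0.0639) + (-3)·(-0.2785) = 0.8995.

Step 4 — take square root: d = √(0.8995) ≈ 0.9484.

d(x, mu) = √(0.8995) ≈ 0.9484


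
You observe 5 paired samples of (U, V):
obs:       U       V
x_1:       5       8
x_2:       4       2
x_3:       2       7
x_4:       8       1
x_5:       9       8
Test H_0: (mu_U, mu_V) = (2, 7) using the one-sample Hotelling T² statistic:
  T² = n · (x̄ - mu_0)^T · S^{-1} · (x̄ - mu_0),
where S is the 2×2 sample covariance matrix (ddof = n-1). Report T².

Step 1 — sample mean vector:
  mean(U) = (5 + 4 + 2 + 8 + 9) / 5 = 28/5 = 5.6
  mean(V) = (8 + 2 + 7 + 1 + 8) / 5 = 26/5 = 5.2
  x̄ = (5.6, 5.2),  deviation x̄ - mu_0 = (5.6, 5.2) - (2, 7) = (3.6, -1.8).

Step 2 — sample covariance matrix, S[i,j] = (1/(n-1)) · Σ_k (x_{k,i} - mean_i) · (x_{k,j} - mean_j), divisor n-1 = 4:
  S[U,U] = ((-0.6)·(-0.6) + (-1.6)·(-1.6) + (-3.6)·(-3.6) + (2.4)·(2.4) + (3.4)·(3.4)) / 4 = 33.2/4 = 8.3
  S[U,V] = ((-0.6)·(2.8) + (-1.6)·(-3.2) + (-3.6)·(1.8) + (2.4)·(-4.2) + (3.4)·(2.8)) / 4 = -3.6/4 = -0.9
  S[V,V] = ((2.8)·(2.8) + (-3.2)·(-3.2) + (1.8)·(1.8) + (-4.2)·(-4.2) + (2.8)·(2.8)) / 4 = 46.8/4 = 11.7
  S = [[8.3, -0.9],
 [-0.9, 11.7]].

Step 3 — invert S. det(S) = 8.3·11.7 - (-0.9)² = 96.3.
  S^{-1} = (1/det) · [[d, -b], [-b, a]] = [[0.1215, 0.0093],
 [0.0093, 0.0862]].

Step 4 — quadratic form (x̄ - mu_0)^T · S^{-1} · (x̄ - mu_0):
  S^{-1} · (x̄ - mu_0) = (0.4206, -0.1215),
  (x̄ - mu_0)^T · [...] = (3.6)·(0.4206) + (-1.8)·(-0.1215) = 1.7327.

Step 5 — scale by n: T² = 5 · 1.7327 = 8.6636.

T² ≈ 8.6636
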